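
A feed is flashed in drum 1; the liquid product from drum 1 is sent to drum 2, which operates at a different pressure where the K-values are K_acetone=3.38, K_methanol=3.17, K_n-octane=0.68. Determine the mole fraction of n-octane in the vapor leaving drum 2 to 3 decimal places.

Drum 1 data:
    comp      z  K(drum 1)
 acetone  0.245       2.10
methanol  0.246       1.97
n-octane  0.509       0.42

Drum 1:
Newton iteration, ψ₁⁰ = 0.59:
  ψ₁ = 0.590: g = -0.1336, g' = -0.598 → ψ₁ = 0.367
  ψ₁ = 0.367: g = -0.0069, g' = -0.553 → ψ₁ = 0.354
Converged at ψ₁ = 0.354.
Drum-1 compositions:
  acetone: x = 0.176, y = 0.370
  methanol: x = 0.183, y = 0.361
  n-octane: x = 0.641, y = 0.269
Drum-2 feed = drum-1 liquid: z₂ = (0.1763, 0.1831, 0.6406).
Drum 2:
Material balance + equilibrium reduce to Σ zᵢ(Kᵢ−1)/(1+ψ₂(Kᵢ−1)) = 0.
g(0) = ΣzᵢKᵢ − 1 = 0.612 and g(1) = 1 − Σzᵢ/Kᵢ = -0.052, so a root lies in (0, 1).
Newton iteration, ψ₂⁰ = 0.5:
  ψ₂ = 0.500: g = 0.1381, g' = -0.500 → ψ₂ = 0.777
  ψ₂ = 0.777: g = 0.0225, g' = -0.359 → ψ₂ = 0.839
  ψ₂ = 0.839: g = 0.0005, g' = -0.342 → ψ₂ = 0.841
Converged at ψ₂ = 0.841.
  acetone: x = 0.059, y = 0.199
  methanol: x = 0.065, y = 0.205
  n-octane: x = 0.876, y = 0.596

y_n-octane (drum 2) = 0.596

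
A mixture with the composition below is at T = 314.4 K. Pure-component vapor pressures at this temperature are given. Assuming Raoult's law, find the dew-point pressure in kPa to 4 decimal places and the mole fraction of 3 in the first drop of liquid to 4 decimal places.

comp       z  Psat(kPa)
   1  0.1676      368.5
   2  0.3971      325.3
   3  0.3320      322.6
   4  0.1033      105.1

At the dew point ψ → 1, so Σzᵢ/Kᵢ = 1 with Kᵢ = Pᵢˢᵃᵗ/P ⇒ 1/P = Σzᵢ/Pᵢˢᵃᵗ.
1/P = 0.1676/368.5 + 0.3971/325.3 + 0.3320/322.6 + 0.1033/105.1 = 0.0036875 ⇒ P = 271.1829 kPa
xᵢ = zᵢP/Pᵢˢᵃᵗ ⇒ x_3 = 0.3320·271.1829/322.6 = 0.2791

Pdew = 271.1829 kPa, x_3 = 0.2791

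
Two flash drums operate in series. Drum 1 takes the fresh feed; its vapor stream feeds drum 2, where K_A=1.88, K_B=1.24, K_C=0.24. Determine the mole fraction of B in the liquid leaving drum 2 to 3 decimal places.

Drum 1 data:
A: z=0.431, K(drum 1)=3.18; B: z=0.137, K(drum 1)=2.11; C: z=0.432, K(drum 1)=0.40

Drum 1:
Material balance + equilibrium reduce to Σ zᵢ(Kᵢ−1)/(1+ψ₁(Kᵢ−1)) = 0.
g(0) = ΣzᵢKᵢ − 1 = 0.832 and g(1) = 1 − Σzᵢ/Kᵢ = -0.280, so a root lies in (0, 1).
Iterate (Newton) starting at ψ₁ = 0.5:
  ψ₁ = 0.500: g = 0.1771, g' = -0.856 → ψ₁ = 0.707
  ψ₁ = 0.707: g = 0.0049, g' = -0.839 → ψ₁ = 0.713
Converged at ψ₁ = 0.713.
Drum-1 compositions:
  A: x = 0.169, y = 0.537
  B: x = 0.076, y = 0.161
  C: x = 0.755, y = 0.302
Drum-2 feed = drum-1 vapor: z₂ = (0.5367, 0.1614, 0.3019).
Drum 2:
Let ψ₂ = V/F and solve Σ zᵢ(Kᵢ−1)/(1+ψ₂(Kᵢ−1)) = 0.
Check two-phase: ΣzᵢKᵢ = 1.282 > 1 and Σzᵢ/Kᵢ = 1.674 > 1, so g(0) = 0.282 > 0 and g(1) = -0.674 < 0.
Newton iteration, ψ₂⁰ = 0.54:
  ψ₂ = 0.540: g = -0.0347, g' = -0.700 → ψ₂ = 0.490
  ψ₂ = 0.490: g = -0.0012, g' = -0.653 → ψ₂ = 0.489
Converged at ψ₂ = 0.489.
  A: x = 0.375, y = 0.706
  B: x = 0.144, y = 0.179
  C: x = 0.480, y = 0.115

x_B (drum 2) = 0.144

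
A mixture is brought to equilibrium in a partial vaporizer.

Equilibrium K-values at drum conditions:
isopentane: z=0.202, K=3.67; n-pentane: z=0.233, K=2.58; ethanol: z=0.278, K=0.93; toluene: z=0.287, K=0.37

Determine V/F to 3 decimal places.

Rachford–Rice: g(V/F) = Σ zᵢ(Kᵢ−1)/(1+V/F(Kᵢ−1)) = 0.
Feasibility: ΣzᵢKᵢ = 1.707, Σzᵢ/Kᵢ = 1.220 — both > 1, two phases present.
Newton–Raphson from V/F = 0.45:
  V/F = 0.450: g = 0.1877, g' = -0.719 → V/F = 0.711
  V/F = 0.711: g = 0.0115, g' = -0.676 → V/F = 0.728
Converged at V/F = 0.728.

V/F = 0.728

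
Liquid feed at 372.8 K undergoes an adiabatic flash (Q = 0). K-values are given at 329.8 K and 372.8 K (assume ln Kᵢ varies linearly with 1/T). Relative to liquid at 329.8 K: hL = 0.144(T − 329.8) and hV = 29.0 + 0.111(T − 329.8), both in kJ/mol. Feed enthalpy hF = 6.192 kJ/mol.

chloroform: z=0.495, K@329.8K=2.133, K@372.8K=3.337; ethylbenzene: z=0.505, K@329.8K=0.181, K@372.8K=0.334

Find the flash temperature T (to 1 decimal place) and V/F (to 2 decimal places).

T = 333.2 K, V/F = 0.20

Adiabatic flash: solve Rachford–Rice at each trial T, then check hF = ψ·hV(T) + (1−ψ)·hL(T).
  T = 329.8 K: K = (2.133, 0.181), RR gives ψ = 0.159, H_out = 4.602 kJ/mol
  T = 372.8 K: K = (3.337, 0.334), RR gives ψ = 0.527, H_out = 20.731 kJ/mol
  T = 351.3 K: K = (2.705, 0.251), RR gives ψ = 0.364, H_out = 13.400 kJ/mol
  T = 340.6 K: K = (2.412, 0.214), RR gives ψ = 0.272, H_out = 9.356 kJ/mol
  T = 335.2 K: K = (2.271, 0.197), RR gives ψ = 0.219, H_out = 7.093 kJ/mol
  T = 332.5 K: K = (2.201, 0.189), RR gives ψ = 0.190, H_out = 5.881 kJ/mol
  T = 333.9 K: K = (2.237, 0.193), RR gives ψ = 0.205, H_out = 6.517 kJ/mol
Linear interpolation between T = 332.5 (H_out = 5.881) and T = 333.9 (H_out = 6.517) on hF = 6.192 gives T ≈ 333.2 K, at which ψ = 0.20.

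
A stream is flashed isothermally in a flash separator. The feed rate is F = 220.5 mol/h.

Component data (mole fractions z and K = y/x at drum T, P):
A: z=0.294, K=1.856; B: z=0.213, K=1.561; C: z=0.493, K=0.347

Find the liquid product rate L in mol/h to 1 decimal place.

L = 198.2 mol/h

Material balance + equilibrium reduce to Σ zᵢ(Kᵢ−1)/(1+ψ(Kᵢ−1)) = 0.
Feasibility: ΣzᵢKᵢ = 1.049, Σzᵢ/Kᵢ = 1.716 — both > 1, two phases present.
Newton–Raphson from ψ = 0.38:
  ψ = 0.380: g = -0.1398, g' = -0.540 → ψ = 0.121
  ψ = 0.121: g = -0.0097, g' = -0.484 → ψ = 0.101
Converged at ψ = 0.101.
Then V = ψ·F = 0.1011·220.5 = 22.3 mol/h and L = F − V = 198.2 mol/h.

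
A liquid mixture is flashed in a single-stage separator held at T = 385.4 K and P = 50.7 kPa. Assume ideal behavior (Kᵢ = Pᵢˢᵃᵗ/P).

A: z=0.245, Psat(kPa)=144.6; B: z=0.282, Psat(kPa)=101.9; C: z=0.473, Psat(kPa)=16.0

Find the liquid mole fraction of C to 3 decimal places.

Raoult's law: Kᵢ = Pᵢˢᵃᵗ/P = Pᵢˢᵃᵗ/50.7.
  K_A = 144.6/50.7 = 2.85207, K_B = 101.9/50.7 = 2.00986, K_C = 16.0/50.7 = 0.31558
Let ψ = V/F and solve Σ zᵢ(Kᵢ−1)/(1+ψ(Kᵢ−1)) = 0.
Feasibility: ΣzᵢKᵢ = 1.415, Σzᵢ/Kᵢ = 1.725 — both > 1, two phases present.
Newton iteration, ψ⁰ = 0.5:
  ψ = 0.500: g = -0.0673, g' = -0.866 → ψ = 0.422
  ψ = 0.422: g = -0.0010, g' = -0.844 → ψ = 0.421
Converged at ψ = 0.421.
Compositions from xᵢ = zᵢ/(1+ψ(Kᵢ−1)), yᵢ = Kᵢxᵢ:
  A: x = 0.138, y = 0.393
  B: x = 0.198, y = 0.398
  C: x = 0.664, y = 0.210

x_C = 0.664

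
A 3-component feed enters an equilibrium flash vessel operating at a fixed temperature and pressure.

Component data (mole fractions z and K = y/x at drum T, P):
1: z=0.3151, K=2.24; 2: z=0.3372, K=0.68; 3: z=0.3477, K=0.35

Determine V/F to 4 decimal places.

V/F = 0.0906

Rachford–Rice: g(V/F) = Σ zᵢ(Kᵢ−1)/(1+V/F(Kᵢ−1)) = 0.
Check two-phase: ΣzᵢKᵢ = 1.0568 > 1 and Σzᵢ/Kᵢ = 1.6300 > 1, so g(0) = 0.0568 > 0 and g(1) = -0.6300 < 0.
Newton–Raphson from V/F = 0.5:
  V/F = 0.5000: g = -0.22209, g' = -0.5560 → V/F = 0.1005
  V/F = 0.1005: g = -0.00588, g' = -0.5881 → V/F = 0.0905
  V/F = 0.0905: g = 0.00003, g' = -0.5941 → V/F = 0.0906
Converged at V/F = 0.0906.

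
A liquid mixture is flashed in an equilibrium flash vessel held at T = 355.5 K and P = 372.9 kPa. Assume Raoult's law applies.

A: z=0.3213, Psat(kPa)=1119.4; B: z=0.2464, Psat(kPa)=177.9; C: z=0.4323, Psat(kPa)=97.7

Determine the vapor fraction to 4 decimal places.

ψ = 0.1466

Raoult's law: Kᵢ = Pᵢˢᵃᵗ/P = Pᵢˢᵃᵗ/372.9.
  K_A = 1119.4/372.9 = 3.001877, K_B = 177.9/372.9 = 0.477072, K_C = 97.7/372.9 = 0.262001
Rachford–Rice: g(ψ) = Σ zᵢ(Kᵢ−1)/(1+ψ(Kᵢ−1)) = 0.
g(0) = ΣzᵢKᵢ − 1 = 0.1953 and g(1) = 1 − Σzᵢ/Kᵢ = -1.2735, so a root lies in (0, 1).
Newton–Raphson from ψ = 0.5:
  ψ = 0.5000: g = -0.35862, g' = -1.0365 → ψ = 0.1540
  ψ = 0.1540: g = -0.00844, g' = -1.1317 → ψ = 0.1465
  ψ = 0.1465: g = 0.00005, g' = -1.1448 → ψ = 0.1466
Converged at ψ = 0.1466.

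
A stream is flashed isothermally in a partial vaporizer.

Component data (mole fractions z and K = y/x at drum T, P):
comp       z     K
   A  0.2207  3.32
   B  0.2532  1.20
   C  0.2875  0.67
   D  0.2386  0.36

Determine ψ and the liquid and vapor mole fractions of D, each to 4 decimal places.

Rachford–Rice: g(ψ) = Σ zᵢ(Kᵢ−1)/(1+ψ(Kᵢ−1)) = 0.
g(0) = ΣzᵢKᵢ − 1 = 0.3151 and g(1) = 1 − Σzᵢ/Kᵢ = -0.3694, so a root lies in (0, 1).
Iterate (Newton) starting at ψ = 0.39:
  ψ = 0.3900: g = 0.00340, g' = -0.5509 → ψ = 0.3962
Converged at ψ = 0.3962.
Compositions from xᵢ = zᵢ/(1+ψ(Kᵢ−1)), yᵢ = Kᵢxᵢ:
  A: x = 0.1150, y = 0.3818
  B: x = 0.2346, y = 0.2815
  C: x = 0.3307, y = 0.2216
  D: x = 0.3196, y = 0.1151

ψ = 0.3962, x_D = 0.3196, y_D = 0.1151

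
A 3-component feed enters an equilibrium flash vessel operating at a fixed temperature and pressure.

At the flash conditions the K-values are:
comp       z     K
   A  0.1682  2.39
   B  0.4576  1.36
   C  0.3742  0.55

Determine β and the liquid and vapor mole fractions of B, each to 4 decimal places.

Material balance + equilibrium reduce to Σ zᵢ(Kᵢ−1)/(1+β(Kᵢ−1)) = 0.
Check two-phase: ΣzᵢKᵢ = 1.2301 > 1 and Σzᵢ/Kᵢ = 1.0872 > 1, so g(0) = 0.2301 > 0 and g(1) = -0.0872 < 0.
Iterate (Newton) starting at β = 0.5:
  β = 0.5000: g = 0.06026, g' = -0.2819 → β = 0.7138
  β = 0.7138: g = 0.00034, g' = -0.2839 → β = 0.7150
Converged at β = 0.7150.
Compositions from xᵢ = zᵢ/(1+β(Kᵢ−1)), yᵢ = Kᵢxᵢ:
  A: x = 0.0844, y = 0.2016
  B: x = 0.3639, y = 0.4949
  C: x = 0.5517, y = 0.3034

β = 0.7150, x_B = 0.3639, y_B = 0.4949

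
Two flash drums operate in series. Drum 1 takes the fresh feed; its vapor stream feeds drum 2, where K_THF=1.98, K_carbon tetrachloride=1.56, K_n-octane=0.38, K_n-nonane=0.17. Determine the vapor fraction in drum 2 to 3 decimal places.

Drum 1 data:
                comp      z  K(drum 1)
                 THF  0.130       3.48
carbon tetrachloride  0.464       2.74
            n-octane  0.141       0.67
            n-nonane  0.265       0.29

Drum 1:
Let ψ₁ = V/F and solve Σ zᵢ(Kᵢ−1)/(1+ψ₁(Kᵢ−1)) = 0.
Check two-phase: ΣzᵢKᵢ = 1.895 > 1 and Σzᵢ/Kᵢ = 1.331 > 1, so g(0) = 0.895 > 0 and g(1) = -0.331 < 0.
Newton iteration, ψ₁⁰ = 0.5:
  ψ₁ = 0.500: g = 0.2282, g' = -0.904 → ψ₁ = 0.752
  ψ₁ = 0.752: g = -0.0037, g' = -1.004 → ψ₁ = 0.749
Converged at ψ₁ = 0.749.
Drum-1 compositions:
  THF: x = 0.046, y = 0.158
  carbon tetrachloride: x = 0.201, y = 0.552
  n-octane: x = 0.187, y = 0.125
  n-nonane: x = 0.566, y = 0.164
Drum-2 feed = drum-1 vapor: z₂ = (0.1584, 0.5521, 0.1255, 0.1641).
Drum 2:
Rachford–Rice: g(ψ₂) = Σ zᵢ(Kᵢ−1)/(1+ψ₂(Kᵢ−1)) = 0.
Feasibility: ΣzᵢKᵢ = 1.250, Σzᵢ/Kᵢ = 1.729 — both > 1, two phases present.
Newton–Raphson from ψ₂ = 0.5:
  ψ₂ = 0.500: g = 0.0002, g' = -0.606 → ψ₂ = 0.500
Converged at ψ₂ = 0.500.
  THF: x = 0.106, y = 0.210
  carbon tetrachloride: x = 0.431, y = 0.673
  n-octane: x = 0.182, y = 0.069
  n-nonane: x = 0.281, y = 0.048

V/F (drum 2) = 0.500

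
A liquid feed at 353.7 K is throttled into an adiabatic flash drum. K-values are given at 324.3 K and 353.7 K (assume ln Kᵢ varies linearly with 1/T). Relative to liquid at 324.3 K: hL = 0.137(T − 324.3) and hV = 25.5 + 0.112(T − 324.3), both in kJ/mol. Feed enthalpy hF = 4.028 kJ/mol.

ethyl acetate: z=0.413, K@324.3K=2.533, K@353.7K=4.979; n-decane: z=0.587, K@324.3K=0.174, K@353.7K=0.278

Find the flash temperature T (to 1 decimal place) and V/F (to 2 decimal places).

Adiabatic flash: solve Rachford–Rice at each trial T, then check hF = ψ·hV(T) + (1−ψ)·hL(T).
  T = 324.3 K: K = (2.533, 0.174), RR gives ψ = 0.117, H_out = 2.986 kJ/mol
  T = 353.7 K: K = (4.979, 0.278), RR gives ψ = 0.424, H_out = 14.540 kJ/mol
  T = 339.0 K: K = (3.604, 0.222), RR gives ψ = 0.306, H_out = 9.693 kJ/mol
  T = 331.6 K: K = (3.029, 0.197), RR gives ψ = 0.225, H_out = 6.699 kJ/mol
  T = 328.0 K: K = (2.776, 0.185), RR gives ψ = 0.177, H_out = 4.993 kJ/mol
  T = 326.1 K: K = (2.649, 0.179), RR gives ψ = 0.147, H_out = 4.000 kJ/mol
Linear interpolation between T = 326.1 (H_out = 4.000) and T = 328.0 (H_out = 4.993) on hF = 4.028 gives T ≈ 326.2 K, at which ψ = 0.15.

T = 326.2 K, V/F = 0.15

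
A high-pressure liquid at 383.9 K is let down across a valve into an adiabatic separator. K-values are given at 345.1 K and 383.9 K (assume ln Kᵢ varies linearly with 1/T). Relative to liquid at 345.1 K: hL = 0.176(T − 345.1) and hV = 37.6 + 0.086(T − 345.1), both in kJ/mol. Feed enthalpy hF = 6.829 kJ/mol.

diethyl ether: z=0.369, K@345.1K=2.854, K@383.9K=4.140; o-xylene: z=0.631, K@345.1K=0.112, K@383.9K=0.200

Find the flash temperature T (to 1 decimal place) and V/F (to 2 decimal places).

Adiabatic flash: solve Rachford–Rice at each trial T, then check hF = ψ·hV(T) + (1−ψ)·hL(T).
  T = 345.1 K: K = (2.854, 0.112), RR gives ψ = 0.075, H_out = 2.827 kJ/mol
  T = 383.9 K: K = (4.140, 0.200), RR gives ψ = 0.260, H_out = 15.707 kJ/mol
  T = 364.5 K: K = (3.472, 0.152), RR gives ψ = 0.180, H_out = 9.862 kJ/mol
  T = 354.8 K: K = (3.156, 0.131), RR gives ψ = 0.132, H_out = 6.554 kJ/mol
  T = 359.6 K: K = (3.311, 0.141), RR gives ψ = 0.157, H_out = 8.234 kJ/mol
  T = 357.2 K: K = (3.233, 0.136), RR gives ψ = 0.145, H_out = 7.406 kJ/mol
Linear interpolation between T = 354.8 (H_out = 6.554) and T = 357.2 (H_out = 7.406) on hF = 6.829 gives T ≈ 355.6 K, at which ψ = 0.14.

T = 355.6 K, V/F = 0.14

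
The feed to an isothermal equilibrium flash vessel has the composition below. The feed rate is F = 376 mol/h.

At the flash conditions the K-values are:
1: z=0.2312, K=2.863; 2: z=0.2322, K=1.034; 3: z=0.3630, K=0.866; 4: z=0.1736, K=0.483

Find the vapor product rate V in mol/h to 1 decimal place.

V = 263.6 mol/h

Rachford–Rice: g(V/F) = Σ zᵢ(Kᵢ−1)/(1+V/F(Kᵢ−1)) = 0.
Check two-phase: ΣzᵢKᵢ = 1.3002 > 1 and Σzᵢ/Kᵢ = 1.0839 > 1, so g(0) = 0.3002 > 0 and g(1) = -0.0839 < 0.
Newton–Raphson from V/F = 0.5:
  V/F = 0.5000: g = 0.05759, g' = -0.3072 → V/F = 0.6874
  V/F = 0.6874: g = 0.00376, g' = -0.2741 → V/F = 0.7011
  V/F = 0.7011: g = 0.00001, g' = -0.2732 → V/F = 0.7012
Converged at V/F = 0.7012.
Then V = V/F·F = 0.7012·376 = 263.6 mol/h and L = F − V = 112.4 mol/h.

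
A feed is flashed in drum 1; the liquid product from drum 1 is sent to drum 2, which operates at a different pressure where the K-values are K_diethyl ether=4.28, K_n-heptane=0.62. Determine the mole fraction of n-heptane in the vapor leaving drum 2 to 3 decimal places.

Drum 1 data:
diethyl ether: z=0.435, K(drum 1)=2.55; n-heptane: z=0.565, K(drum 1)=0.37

Drum 1:
Material balance + equilibrium reduce to Σ zᵢ(Kᵢ−1)/(1+ψ₁(Kᵢ−1)) = 0.
Check two-phase: ΣzᵢKᵢ = 1.318 > 1 and Σzᵢ/Kᵢ = 1.698 > 1, so g(0) = 0.318 > 0 and g(1) = -0.698 < 0.
Iterate (Newton) starting at ψ₁ = 0.44:
  ψ₁ = 0.440: g = -0.0916, g' = -0.799 → ψ₁ = 0.325
  ψ₁ = 0.325: g = 0.0005, g' = -0.817 → ψ₁ = 0.326
Converged at ψ₁ = 0.326.
Drum-1 compositions:
  diethyl ether: x = 0.289, y = 0.737
  n-heptane: x = 0.711, y = 0.263
Drum-2 feed = drum-1 liquid: z₂ = (0.2890, 0.7110).
Drum 2:
Material balance + equilibrium reduce to Σ zᵢ(Kᵢ−1)/(1+ψ₂(Kᵢ−1)) = 0.
Feasibility: ΣzᵢKᵢ = 1.678, Σzᵢ/Kᵢ = 1.214 — both > 1, two phases present.
Binary case is linear: z₁(K₁−1)(1+ψ₂(K₂−1)) + z₂(K₂−1)(1+ψ₂(K₁−1)) = 0
⇒ ψ₂ = [z₁(K₁−1)+z₂(K₂−1)] / [−(K₁−1)(K₂−1)] = 0.6777/1.2464 = 0.544
  diethyl ether: x = 0.104, y = 0.444
  n-heptane: x = 0.896, y = 0.556

y_n-heptane (drum 2) = 0.556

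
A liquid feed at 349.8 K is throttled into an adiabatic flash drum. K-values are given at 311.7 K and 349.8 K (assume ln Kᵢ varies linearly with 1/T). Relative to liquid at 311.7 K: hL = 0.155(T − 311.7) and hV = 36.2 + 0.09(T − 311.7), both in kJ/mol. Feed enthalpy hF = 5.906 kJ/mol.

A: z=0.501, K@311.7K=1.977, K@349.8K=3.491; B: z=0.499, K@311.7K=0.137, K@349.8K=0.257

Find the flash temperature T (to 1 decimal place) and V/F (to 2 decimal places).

Adiabatic flash: solve Rachford–Rice at each trial T, then check hF = ψ·hV(T) + (1−ψ)·hL(T).
  T = 311.7 K: K = (1.977, 0.137), RR gives ψ = 0.070, H_out = 2.526 kJ/mol
  T = 349.8 K: K = (3.491, 0.257), RR gives ψ = 0.474, H_out = 21.890 kJ/mol
  T = 330.8 K: K = (2.672, 0.191), RR gives ψ = 0.321, H_out = 14.186 kJ/mol
  T = 321.2 K: K = (2.307, 0.163), RR gives ψ = 0.216, H_out = 9.175 kJ/mol
  T = 316.4 K: K = (2.136, 0.149), RR gives ψ = 0.150, H_out = 6.106 kJ/mol
  T = 314.0 K: K = (2.054, 0.143), RR gives ψ = 0.111, H_out = 4.363 kJ/mol
Linear interpolation between T = 314.0 (H_out = 4.363) and T = 316.4 (H_out = 6.106) on hF = 5.906 gives T ≈ 316.1 K, at which ψ = 0.15.

T = 316.1 K, V/F = 0.15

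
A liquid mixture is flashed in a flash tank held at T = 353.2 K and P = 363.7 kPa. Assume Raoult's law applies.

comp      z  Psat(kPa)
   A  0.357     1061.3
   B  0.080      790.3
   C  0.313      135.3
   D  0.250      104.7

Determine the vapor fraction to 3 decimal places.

ψ = 0.337

Raoult's law: Kᵢ = Pᵢˢᵃᵗ/P = Pᵢˢᵃᵗ/363.7.
  K_A = 1061.3/363.7 = 2.91806, K_B = 790.3/363.7 = 2.17294, K_C = 135.3/363.7 = 0.37201, K_D = 104.7/363.7 = 0.28787
Material balance + equilibrium reduce to Σ zᵢ(Kᵢ−1)/(1+ψ(Kᵢ−1)) = 0.
g(0) = ΣzᵢKᵢ − 1 = 0.404 and g(1) = 1 − Σzᵢ/Kᵢ = -0.869, so a root lies in (0, 1).
Iterate (Newton) starting at ψ = 0.5:
  ψ = 0.500: g = -0.1543, g' = -0.954 → ψ = 0.338
  ψ = 0.338: g = -0.0016, g' = -0.959 → ψ = 0.337
Converged at ψ = 0.337.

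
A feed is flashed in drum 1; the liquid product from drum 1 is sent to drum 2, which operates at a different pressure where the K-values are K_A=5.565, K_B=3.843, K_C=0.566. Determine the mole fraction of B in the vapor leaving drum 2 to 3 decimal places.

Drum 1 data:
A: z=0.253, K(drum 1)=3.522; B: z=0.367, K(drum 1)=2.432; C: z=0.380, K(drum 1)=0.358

Drum 1:
Rachford–Rice: g(ψ₁) = Σ zᵢ(Kᵢ−1)/(1+ψ₁(Kᵢ−1)) = 0.
Check two-phase: ΣzᵢKᵢ = 1.920 > 1 and Σzᵢ/Kᵢ = 1.284 > 1, so g(0) = 0.920 > 0 and g(1) = -0.284 < 0.
Iterate (Newton) starting at ψ₁ = 0.34:
  ψ₁ = 0.340: g = 0.3849, g' = -1.063 → ψ₁ = 0.702
  ψ₁ = 0.702: g = 0.0482, g' = -0.916 → ψ₁ = 0.755
  ψ₁ = 0.755: g = -0.0009, g' = -0.954 → ψ₁ = 0.754
Converged at ψ₁ = 0.754.
Drum-1 compositions:
  A: x = 0.087, y = 0.307
  B: x = 0.176, y = 0.429
  C: x = 0.736, y = 0.264
Drum-2 feed = drum-1 liquid: z₂ = (0.0872, 0.1765, 0.7363).
Drum 2:
Rachford–Rice: g(ψ₂) = Σ zᵢ(Kᵢ−1)/(1+ψ₂(Kᵢ−1)) = 0.
Feasibility: ΣzᵢKᵢ = 1.580, Σzᵢ/Kᵢ = 1.362 — both > 1, two phases present.
Iterate (Newton) starting at ψ₂ = 0.57:
  ψ₂ = 0.570: g = -0.1226, g' = -0.593 → ψ₂ = 0.363
  ψ₂ = 0.363: g = 0.0173, g' = -0.798 → ψ₂ = 0.385
Converged at ψ₂ = 0.385.
  A: x = 0.032, y = 0.176
  B: x = 0.084, y = 0.324
  C: x = 0.884, y = 0.500

y_B (drum 2) = 0.324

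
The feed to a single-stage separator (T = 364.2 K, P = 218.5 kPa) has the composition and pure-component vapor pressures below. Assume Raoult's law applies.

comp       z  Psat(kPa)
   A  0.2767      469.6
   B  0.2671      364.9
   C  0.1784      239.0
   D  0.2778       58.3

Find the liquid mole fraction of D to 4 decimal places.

x_D = 0.4657

Raoult's law: Kᵢ = Pᵢˢᵃᵗ/P = Pᵢˢᵃᵗ/218.5.
  K_A = 469.6/218.5 = 2.149199, K_B = 364.9/218.5 = 1.670023, K_C = 239.0/218.5 = 1.093822, K_D = 58.3/218.5 = 0.266819
Let ψ = V/F and solve Σ zᵢ(Kᵢ−1)/(1+ψ(Kᵢ−1)) = 0.
Check two-phase: ΣzᵢKᵢ = 1.3100 > 1 and Σzᵢ/Kᵢ = 1.4929 > 1, so g(0) = 0.3100 > 0 and g(1) = -0.4929 < 0.
Newton–Raphson from ψ = 0.56:
  ψ = 0.5600: g = -0.00605, g' = -0.6299 → ψ = 0.5504
  ψ = 0.5504: g = -0.00004, g' = -0.6223 → ψ = 0.5503
Converged at ψ = 0.5503.
Compositions from xᵢ = zᵢ/(1+ψ(Kᵢ−1)), yᵢ = Kᵢxᵢ:
  A: x = 0.1695, y = 0.3643
  B: x = 0.1951, y = 0.3259
  C: x = 0.1696, y = 0.1856
  D: x = 0.4657, y = 0.1243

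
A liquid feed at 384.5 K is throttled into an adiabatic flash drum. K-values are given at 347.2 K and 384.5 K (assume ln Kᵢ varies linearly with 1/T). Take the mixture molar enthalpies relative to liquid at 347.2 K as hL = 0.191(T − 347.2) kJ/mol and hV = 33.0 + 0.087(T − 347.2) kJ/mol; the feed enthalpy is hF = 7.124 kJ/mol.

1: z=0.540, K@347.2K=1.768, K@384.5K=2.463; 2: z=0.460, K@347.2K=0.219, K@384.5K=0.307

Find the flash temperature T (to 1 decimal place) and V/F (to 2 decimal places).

T = 353.6 K, V/F = 0.18

Adiabatic flash: solve Rachford–Rice at each trial T, then check hF = ψ·hV(T) + (1−ψ)·hL(T).
  T = 347.2 K: K = (1.768, 0.219), RR gives ψ = 0.092, H_out = 3.051 kJ/mol
  T = 384.5 K: K = (2.463, 0.307), RR gives ψ = 0.465, H_out = 20.660 kJ/mol
  T = 365.9 K: K = (2.105, 0.262), RR gives ψ = 0.315, H_out = 13.361 kJ/mol
  T = 356.5 K: K = (1.933, 0.240), RR gives ψ = 0.217, H_out = 8.736 kJ/mol
  T = 351.9 K: K = (1.851, 0.229), RR gives ψ = 0.160, H_out = 6.098 kJ/mol
  T = 354.2 K: K = (1.892, 0.235), RR gives ψ = 0.190, H_out = 7.454 kJ/mol
Linear interpolation between T = 351.9 (H_out = 6.098) and T = 354.2 (H_out = 7.454) on hF = 7.124 gives T ≈ 353.6 K, at which ψ = 0.18.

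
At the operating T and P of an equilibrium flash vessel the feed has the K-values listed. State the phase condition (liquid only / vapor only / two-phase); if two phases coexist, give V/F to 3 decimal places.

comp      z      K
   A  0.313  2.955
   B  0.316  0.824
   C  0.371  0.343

ΣzᵢKᵢ = 1.313; Σzᵢ/Kᵢ = 1.571.
Both exceed 1, so a two-phase solution exists.
Material balance + equilibrium reduce to Σ zᵢ(Kᵢ−1)/(1+ψ(Kᵢ−1)) = 0.
Newton iteration, ψ⁰ = 0.5:
  ψ = 0.500: g = -0.1145, g' = -0.673 → ψ = 0.330
  ψ = 0.330: g = 0.0018, g' = -0.714 → ψ = 0.332
Converged at ψ = 0.332.

two-phase, V/F = 0.332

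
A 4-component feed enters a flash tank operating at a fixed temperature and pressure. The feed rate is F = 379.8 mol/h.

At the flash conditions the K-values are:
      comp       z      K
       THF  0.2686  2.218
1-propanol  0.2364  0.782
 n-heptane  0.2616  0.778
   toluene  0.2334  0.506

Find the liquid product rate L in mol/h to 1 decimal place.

L = 281.2 mol/h

Rachford–Rice: g(V/F) = Σ zᵢ(Kᵢ−1)/(1+V/F(Kᵢ−1)) = 0.
Check two-phase: ΣzᵢKᵢ = 1.1022 > 1 and Σzᵢ/Kᵢ = 1.2209 > 1, so g(0) = 0.1022 > 0 and g(1) = -0.2209 < 0.
Newton–Raphson from V/F = 0.5:
  V/F = 0.5000: g = -0.07296, g' = -0.2848 → V/F = 0.2439
  V/F = 0.2439: g = 0.00532, g' = -0.3374 → V/F = 0.2596
  V/F = 0.2596: g = 0.00004, g' = -0.3321 → V/F = 0.2597
Converged at V/F = 0.2597.
Then V = V/F·F = 0.2597·379.8 = 98.6 mol/h and L = F − V = 281.2 mol/h.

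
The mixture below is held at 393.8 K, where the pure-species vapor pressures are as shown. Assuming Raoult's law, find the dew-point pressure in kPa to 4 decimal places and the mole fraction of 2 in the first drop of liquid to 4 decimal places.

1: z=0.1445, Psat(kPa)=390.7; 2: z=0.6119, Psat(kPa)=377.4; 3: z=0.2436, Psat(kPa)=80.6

Pdew = 199.4599 kPa, x_2 = 0.3234

At the dew point ψ → 1, so Σzᵢ/Kᵢ = 1 with Kᵢ = Pᵢˢᵃᵗ/P ⇒ 1/P = Σzᵢ/Pᵢˢᵃᵗ.
1/P = 0.1445/390.7 + 0.6119/377.4 + 0.2436/80.6 = 0.0050135 ⇒ P = 199.4599 kPa
xᵢ = zᵢP/Pᵢˢᵃᵗ ⇒ x_2 = 0.6119·199.4599/377.4 = 0.3234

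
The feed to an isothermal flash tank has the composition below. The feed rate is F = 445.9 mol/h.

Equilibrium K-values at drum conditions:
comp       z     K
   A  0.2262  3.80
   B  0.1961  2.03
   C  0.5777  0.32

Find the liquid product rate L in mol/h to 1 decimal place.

L = 310.0 mol/h

Rachford–Rice: g(V/F) = Σ zᵢ(Kᵢ−1)/(1+V/F(Kᵢ−1)) = 0.
Feasibility: ΣzᵢKᵢ = 1.4425, Σzᵢ/Kᵢ = 1.9614 — both > 1, two phases present.
Iterate (Newton) starting at V/F = 0.7:
  V/F = 0.7000: g = -0.41835, g' = -1.2455 → V/F = 0.3641
  V/F = 0.3641: g = -0.06160, g' = -1.0167 → V/F = 0.3035
  V/F = 0.3035: g = 0.00125, g' = -1.0631 → V/F = 0.3047
Converged at V/F = 0.3047.
Then V = V/F·F = 0.3047·445.9 = 135.9 mol/h and L = F − V = 310.0 mol/h.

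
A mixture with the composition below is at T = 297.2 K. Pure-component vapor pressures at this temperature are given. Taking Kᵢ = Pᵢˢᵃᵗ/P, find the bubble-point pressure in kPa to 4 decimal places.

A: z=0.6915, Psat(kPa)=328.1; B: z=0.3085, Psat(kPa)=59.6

Pbub = 245.2678 kPa

At the bubble point ψ → 0, so ΣzᵢKᵢ = 1 with Kᵢ = Pᵢˢᵃᵗ/P ⇒ P = ΣzᵢPᵢˢᵃᵗ.
P = 0.6915·328.1 + 0.3085·59.6 = 245.2678 kPa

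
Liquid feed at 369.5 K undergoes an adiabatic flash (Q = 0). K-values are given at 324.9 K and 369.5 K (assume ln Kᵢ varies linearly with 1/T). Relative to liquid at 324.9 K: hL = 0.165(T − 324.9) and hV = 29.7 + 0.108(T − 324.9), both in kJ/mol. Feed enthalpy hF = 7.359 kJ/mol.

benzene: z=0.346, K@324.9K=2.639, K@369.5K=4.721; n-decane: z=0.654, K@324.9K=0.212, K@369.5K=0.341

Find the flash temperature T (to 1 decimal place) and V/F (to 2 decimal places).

Adiabatic flash: solve Rachford–Rice at each trial T, then check hF = ψ·hV(T) + (1−ψ)·hL(T).
  T = 324.9 K: K = (2.639, 0.212), RR gives ψ = 0.040, H_out = 1.190 kJ/mol
  T = 369.5 K: K = (4.721, 0.341), RR gives ψ = 0.349, H_out = 16.845 kJ/mol
  T = 347.2 K: K = (3.596, 0.273), RR gives ψ = 0.224, H_out = 10.048 kJ/mol
  T = 336.0 K: K = (3.094, 0.241), RR gives ψ = 0.144, H_out = 6.013 kJ/mol
  T = 341.6 K: K = (3.340, 0.257), RR gives ψ = 0.186, H_out = 8.108 kJ/mol
  T = 338.8 K: K = (3.216, 0.249), RR gives ψ = 0.166, H_out = 7.083 kJ/mol
  T = 340.2 K: K = (3.278, 0.253), RR gives ψ = 0.176, H_out = 7.601 kJ/mol
Linear interpolation between T = 338.8 (H_out = 7.083) and T = 340.2 (H_out = 7.601) on hF = 7.359 gives T ≈ 339.5 K, at which ψ = 0.17.

T = 339.5 K, V/F = 0.17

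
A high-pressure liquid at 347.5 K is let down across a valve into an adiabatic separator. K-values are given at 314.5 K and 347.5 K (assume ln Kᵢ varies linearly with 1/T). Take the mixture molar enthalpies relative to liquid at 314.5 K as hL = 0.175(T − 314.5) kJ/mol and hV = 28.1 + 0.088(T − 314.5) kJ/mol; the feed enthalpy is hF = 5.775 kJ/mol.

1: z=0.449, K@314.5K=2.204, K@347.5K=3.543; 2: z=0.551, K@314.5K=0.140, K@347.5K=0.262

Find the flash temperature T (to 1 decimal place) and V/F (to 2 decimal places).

T = 322.0 K, V/F = 0.16

Adiabatic flash: solve Rachford–Rice at each trial T, then check hF = ψ·hV(T) + (1−ψ)·hL(T).
  T = 314.5 K: K = (2.204, 0.140), RR gives ψ = 0.064, H_out = 1.811 kJ/mol
  T = 347.5 K: K = (3.543, 0.262), RR gives ψ = 0.392, H_out = 15.658 kJ/mol
  T = 331.0 K: K = (2.828, 0.195), RR gives ψ = 0.256, H_out = 9.713 kJ/mol
  T = 322.8 K: K = (2.506, 0.166), RR gives ψ = 0.172, H_out = 6.175 kJ/mol
  T = 318.6 K: K = (2.350, 0.152), RR gives ψ = 0.122, H_out = 4.094 kJ/mol
  T = 320.7 K: K = (2.428, 0.159), RR gives ψ = 0.148, H_out = 5.163 kJ/mol
Linear interpolation between T = 320.7 (H_out = 5.163) and T = 322.8 (H_out = 6.175) on hF = 5.775 gives T ≈ 322.0 K, at which ψ = 0.16.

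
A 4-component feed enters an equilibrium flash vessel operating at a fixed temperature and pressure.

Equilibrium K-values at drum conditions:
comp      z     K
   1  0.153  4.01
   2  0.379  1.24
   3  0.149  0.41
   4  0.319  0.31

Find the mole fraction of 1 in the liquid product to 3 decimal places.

x_1 = 0.091

Rachford–Rice: g(V/F) = Σ zᵢ(Kᵢ−1)/(1+V/F(Kᵢ−1)) = 0.
g(0) = ΣzᵢKᵢ − 1 = 0.243 and g(1) = 1 − Σzᵢ/Kᵢ = -0.736, so a root lies in (0, 1).
Iterate (Newton) starting at V/F = 0.65:
  V/F = 0.650: g = -0.3073, g' = -0.811 → V/F = 0.271
  V/F = 0.271: g = -0.0363, g' = -0.743 → V/F = 0.222
  V/F = 0.222: g = 0.0013, g' = -0.798 → V/F = 0.224
Converged at V/F = 0.224.
Compositions from xᵢ = zᵢ/(1+V/F(Kᵢ−1)), yᵢ = Kᵢxᵢ:
  1: x = 0.091, y = 0.367
  2: x = 0.360, y = 0.446
  3: x = 0.172, y = 0.070
  4: x = 0.377, y = 0.117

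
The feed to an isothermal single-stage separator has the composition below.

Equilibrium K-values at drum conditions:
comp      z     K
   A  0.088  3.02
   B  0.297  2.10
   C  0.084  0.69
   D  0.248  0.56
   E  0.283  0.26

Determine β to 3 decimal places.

β = 0.202

Rachford–Rice: g(β) = Σ zᵢ(Kᵢ−1)/(1+β(Kᵢ−1)) = 0.
g(0) = ΣzᵢKᵢ − 1 = 0.160 and g(1) = 1 − Σzᵢ/Kᵢ = -0.824, so a root lies in (0, 1).
Newton–Raphson from β = 0.5:
  β = 0.500: g = -0.2039, g' = -0.719 → β = 0.216
  β = 0.216: g = -0.0103, g' = -0.696 → β = 0.202
Converged at β = 0.202.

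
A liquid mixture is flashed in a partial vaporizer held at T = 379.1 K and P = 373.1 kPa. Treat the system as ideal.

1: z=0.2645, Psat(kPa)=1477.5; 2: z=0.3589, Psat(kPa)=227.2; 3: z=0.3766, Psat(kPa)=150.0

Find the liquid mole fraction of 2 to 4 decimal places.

Raoult's law: Kᵢ = Pᵢˢᵃᵗ/P = Pᵢˢᵃᵗ/373.1.
  K_1 = 1477.5/373.1 = 3.960064, K_2 = 227.2/373.1 = 0.608952, K_3 = 150.0/373.1 = 0.402037
Material balance + equilibrium reduce to Σ zᵢ(Kᵢ−1)/(1+V/F(Kᵢ−1)) = 0.
g(0) = ΣzᵢKᵢ − 1 = 0.4174 and g(1) = 1 − Σzᵢ/Kᵢ = -0.5929, so a root lies in (0, 1).
Iterate (Newton) starting at V/F = 0.38:
  V/F = 0.3800: g = -0.08778, g' = -0.8145 → V/F = 0.2722
  V/F = 0.2722: g = 0.00752, g' = -0.9715 → V/F = 0.2800
Converged at V/F = 0.2800.
Compositions from xᵢ = zᵢ/(1+V/F(Kᵢ−1)), yᵢ = Kᵢxᵢ:
  1: x = 0.1446, y = 0.5727
  2: x = 0.4030, y = 0.2454
  3: x = 0.4523, y = 0.1819

x_2 = 0.4030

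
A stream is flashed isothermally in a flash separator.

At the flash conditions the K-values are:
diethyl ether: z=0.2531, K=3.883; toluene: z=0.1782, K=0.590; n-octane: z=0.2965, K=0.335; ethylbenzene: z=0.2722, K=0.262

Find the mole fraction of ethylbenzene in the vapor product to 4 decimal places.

Rachford–Rice: g(β) = Σ zᵢ(Kᵢ−1)/(1+β(Kᵢ−1)) = 0.
g(0) = ΣzᵢKᵢ − 1 = 0.2586 and g(1) = 1 − Σzᵢ/Kᵢ = -1.2912, so a root lies in (0, 1).
Newton–Raphson from β = 0.5:
  β = 0.5000: g = -0.40678, g' = -1.0669 → β = 0.1187
  β = 0.1187: g = 0.03254, g' = -1.5333 → β = 0.1400
  β = 0.1400: g = 0.00096, g' = -1.4454 → β = 0.1406
Converged at β = 0.1406.
Compositions from xᵢ = zᵢ/(1+β(Kᵢ−1)), yᵢ = Kᵢxᵢ:
  diethyl ether: x = 0.1801, y = 0.6993
  toluene: x = 0.1891, y = 0.1116
  n-octane: x = 0.3271, y = 0.1096
  ethylbenzene: x = 0.3037, y = 0.0796

y_ethylbenzene = 0.0796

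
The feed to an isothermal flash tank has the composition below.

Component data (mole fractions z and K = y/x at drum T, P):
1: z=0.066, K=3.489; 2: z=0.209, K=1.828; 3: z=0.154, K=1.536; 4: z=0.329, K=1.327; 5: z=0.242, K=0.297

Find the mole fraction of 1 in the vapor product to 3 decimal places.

y_1 = 0.086

Material balance + equilibrium reduce to Σ zᵢ(Kᵢ−1)/(1+β(Kᵢ−1)) = 0.
g(0) = ΣzᵢKᵢ − 1 = 0.357 and g(1) = 1 − Σzᵢ/Kᵢ = -0.296, so a root lies in (0, 1).
Newton iteration, β⁰ = 0.41:
  β = 0.410: g = 0.1340, g' = -0.473 → β = 0.693
  β = 0.693: g = -0.0137, g' = -0.615 → β = 0.671
  β = 0.671: g = -0.0003, g' = -0.593 → β = 0.670
Converged at β = 0.670.
Compositions from xᵢ = zᵢ/(1+β(Kᵢ−1)), yᵢ = Kᵢxᵢ:
  1: x = 0.025, y = 0.086
  2: x = 0.134, y = 0.246
  3: x = 0.113, y = 0.174
  4: x = 0.270, y = 0.358
  5: x = 0.458, y = 0.136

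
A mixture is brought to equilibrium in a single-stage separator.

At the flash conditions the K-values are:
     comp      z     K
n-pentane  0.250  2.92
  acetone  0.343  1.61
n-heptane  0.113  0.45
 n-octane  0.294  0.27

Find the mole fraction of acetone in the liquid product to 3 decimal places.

Material balance + equilibrium reduce to Σ zᵢ(Kᵢ−1)/(1+ψ(Kᵢ−1)) = 0.
Check two-phase: ΣzᵢKᵢ = 1.412 > 1 and Σzᵢ/Kᵢ = 1.639 > 1, so g(0) = 0.412 > 0 and g(1) = -0.639 < 0.
Iterate (Newton) starting at ψ = 0.5:
  ψ = 0.500: g = -0.0185, g' = -0.768 → ψ = 0.476
Converged at ψ = 0.476.
Compositions from xᵢ = zᵢ/(1+ψ(Kᵢ−1)), yᵢ = Kᵢxᵢ:
  n-pentane: x = 0.131, y = 0.381
  acetone: x = 0.266, y = 0.428
  n-heptane: x = 0.153, y = 0.069
  n-octane: x = 0.450, y = 0.122

x_acetone = 0.266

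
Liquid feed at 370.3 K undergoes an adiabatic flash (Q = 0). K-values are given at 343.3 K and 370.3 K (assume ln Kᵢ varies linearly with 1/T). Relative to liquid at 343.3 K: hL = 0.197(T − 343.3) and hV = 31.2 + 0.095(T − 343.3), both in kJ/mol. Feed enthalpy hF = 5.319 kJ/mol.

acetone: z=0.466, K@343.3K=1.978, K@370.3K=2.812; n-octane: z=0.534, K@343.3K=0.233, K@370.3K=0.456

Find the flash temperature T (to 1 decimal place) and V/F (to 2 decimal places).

T = 347.6 K, V/F = 0.15

Adiabatic flash: solve Rachford–Rice at each trial T, then check hF = ψ·hV(T) + (1−ψ)·hL(T).
  T = 343.3 K: K = (1.978, 0.233), RR gives ψ = 0.062, H_out = 1.920 kJ/mol
  T = 370.3 K: K = (2.812, 0.456), RR gives ψ = 0.562, H_out = 21.303 kJ/mol
  T = 356.8 K: K = (2.374, 0.330), RR gives ψ = 0.307, H_out = 11.817 kJ/mol
  T = 350.1 K: K = (2.172, 0.279), RR gives ψ = 0.190, H_out = 7.151 kJ/mol
  T = 346.7 K: K = (2.074, 0.255), RR gives ψ = 0.128, H_out = 4.626 kJ/mol
  T = 348.4 K: K = (2.123, 0.267), RR gives ψ = 0.160, H_out = 5.907 kJ/mol
Linear interpolation between T = 346.7 (H_out = 4.626) and T = 348.4 (H_out = 5.907) on hF = 5.319 gives T ≈ 347.6 K, at which ψ = 0.15.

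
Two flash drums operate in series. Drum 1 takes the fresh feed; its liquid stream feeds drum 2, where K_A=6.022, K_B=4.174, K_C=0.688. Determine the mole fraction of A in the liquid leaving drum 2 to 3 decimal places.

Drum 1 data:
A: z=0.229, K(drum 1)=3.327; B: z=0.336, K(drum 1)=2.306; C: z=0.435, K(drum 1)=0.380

x_A (drum 2) = 0.021

Drum 1:
Rachford–Rice: g(ψ₁) = Σ zᵢ(Kᵢ−1)/(1+ψ₁(Kᵢ−1)) = 0.
g(0) = ΣzᵢKᵢ − 1 = 0.702 and g(1) = 1 − Σzᵢ/Kᵢ = -0.359, so a root lies in (0, 1).
Newton–Raphson from ψ₁ = 0.5:
  ψ₁ = 0.500: g = 0.1209, g' = -0.826 → ψ₁ = 0.646
  ψ₁ = 0.646: g = 0.0007, g' = -0.832 → ψ₁ = 0.647
Converged at ψ₁ = 0.647.
Drum-1 compositions:
  A: x = 0.091, y = 0.304
  B: x = 0.182, y = 0.420
  C: x = 0.727, y = 0.276
Drum-2 feed = drum-1 liquid: z₂ = (0.0914, 0.1821, 0.7265).
Drum 2:
Newton iteration, ψ₂⁰ = 0.5:
  ψ₂ = 0.500: g = 0.0855, g' = -0.560 → ψ₂ = 0.653
  ψ₂ = 0.653: g = 0.0108, g' = -0.432 → ψ₂ = 0.678
Converged at ψ₂ = 0.678.
  A: x = 0.021, y = 0.125
  B: x = 0.058, y = 0.241
  C: x = 0.921, y = 0.634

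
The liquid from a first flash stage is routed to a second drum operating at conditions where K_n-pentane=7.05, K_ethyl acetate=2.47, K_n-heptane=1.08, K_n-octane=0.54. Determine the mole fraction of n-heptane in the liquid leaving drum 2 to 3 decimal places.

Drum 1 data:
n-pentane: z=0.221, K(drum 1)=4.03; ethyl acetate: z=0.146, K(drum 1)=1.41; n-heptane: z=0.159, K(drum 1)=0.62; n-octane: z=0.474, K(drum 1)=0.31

x_n-heptane (drum 2) = 0.167

Drum 1:
Iterate (Newton) starting at ψ₁ = 0.46:
  ψ₁ = 0.460: g = -0.2223, g' = -0.890 → ψ₁ = 0.210
  ψ₁ = 0.210: g = 0.0161, g' = -1.114 → ψ₁ = 0.225
Converged at ψ₁ = 0.225.
Drum-1 compositions:
  n-pentane: x = 0.131, y = 0.530
  ethyl acetate: x = 0.134, y = 0.188
  n-heptane: x = 0.174, y = 0.108
  n-octane: x = 0.561, y = 0.174
Drum-2 feed = drum-1 liquid: z₂ = (0.1315, 0.1337, 0.1738, 0.5610).
Drum 2:
Material balance + equilibrium reduce to Σ zᵢ(Kᵢ−1)/(1+ψ₂(Kᵢ−1)) = 0.
Feasibility: ΣzᵢKᵢ = 1.748, Σzᵢ/Kᵢ = 1.273 — both > 1, two phases present.
Iterate (Newton) starting at ψ₂ = 0.5:
  ψ₂ = 0.500: g = -0.0109, g' = -0.594 → ψ₂ = 0.482
Converged at ψ₂ = 0.482.
  n-pentane: x = 0.034, y = 0.237
  ethyl acetate: x = 0.078, y = 0.193
  n-heptane: x = 0.167, y = 0.181
  n-octane: x = 0.721, y = 0.389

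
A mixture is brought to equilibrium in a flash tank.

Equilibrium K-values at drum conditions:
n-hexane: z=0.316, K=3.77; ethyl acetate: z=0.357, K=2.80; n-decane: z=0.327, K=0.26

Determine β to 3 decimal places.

Rachford–Rice: g(β) = Σ zᵢ(Kᵢ−1)/(1+β(Kᵢ−1)) = 0.
g(0) = ΣzᵢKᵢ − 1 = 1.276 and g(1) = 1 − Σzᵢ/Kᵢ = -0.469, so a root lies in (0, 1).
Newton iteration, β⁰ = 0.5:
  β = 0.500: g = 0.3211, g' = -1.198 → β = 0.768
  β = 0.768: g = -0.0111, g' = -1.413 → β = 0.760
Converged at β = 0.760.

β = 0.760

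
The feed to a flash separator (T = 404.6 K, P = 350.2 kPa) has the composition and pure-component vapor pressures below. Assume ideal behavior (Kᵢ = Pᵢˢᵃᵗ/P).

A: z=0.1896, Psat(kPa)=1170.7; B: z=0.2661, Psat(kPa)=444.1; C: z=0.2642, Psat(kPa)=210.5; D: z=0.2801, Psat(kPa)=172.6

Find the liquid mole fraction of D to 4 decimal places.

x_D = 0.3468

Raoult's law: Kᵢ = Pᵢˢᵃᵗ/P = Pᵢˢᵃᵗ/350.2.
  K_A = 1170.7/350.2 = 3.342947, K_B = 444.1/350.2 = 1.268132, K_C = 210.5/350.2 = 0.601085, K_D = 172.6/350.2 = 0.492861
Newton–Raphson from β = 0.66:
  β = 0.6600: g = -0.12150, g' = -0.4146 → β = 0.3669
  β = 0.3669: g = 0.00584, g' = -0.4832 → β = 0.3790
  β = 0.3790: g = 0.00004, g' = -0.4765 → β = 0.3791
Converged at β = 0.3791.
Compositions from xᵢ = zᵢ/(1+β(Kᵢ−1)), yᵢ = Kᵢxᵢ:
  A: x = 0.1004, y = 0.3357
  B: x = 0.2415, y = 0.3063
  C: x = 0.3113, y = 0.1871
  D: x = 0.3468, y = 0.1709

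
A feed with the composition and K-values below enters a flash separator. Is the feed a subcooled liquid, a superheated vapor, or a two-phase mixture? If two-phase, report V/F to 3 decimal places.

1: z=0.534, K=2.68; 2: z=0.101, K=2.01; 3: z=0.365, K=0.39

two-phase, V/F = 0.805

ΣzᵢKᵢ = 1.776; Σzᵢ/Kᵢ = 1.185.
Both exceed 1, so a two-phase solution exists.
Let ψ = V/F and solve Σ zᵢ(Kᵢ−1)/(1+ψ(Kᵢ−1)) = 0.
Newton iteration, ψ⁰ = 0.5:
  ψ = 0.500: g = 0.2350, g' = -0.772 → ψ = 0.804
  ψ = 0.804: g = 0.0006, g' = -0.828 → ψ = 0.805
Converged at ψ = 0.805.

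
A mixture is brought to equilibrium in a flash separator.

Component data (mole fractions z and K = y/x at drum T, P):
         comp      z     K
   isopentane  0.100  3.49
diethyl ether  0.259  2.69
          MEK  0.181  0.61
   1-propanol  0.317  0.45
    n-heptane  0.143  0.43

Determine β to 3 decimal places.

Rachford–Rice: g(β) = Σ zᵢ(Kᵢ−1)/(1+β(Kᵢ−1)) = 0.
g(0) = ΣzᵢKᵢ − 1 = 0.360 and g(1) = 1 − Σzᵢ/Kᵢ = -0.459, so a root lies in (0, 1).
Newton–Raphson from β = 0.5:
  β = 0.500: g = -0.0940, g' = -0.656 → β = 0.357
  β = 0.357: g = 0.0037, g' = -0.721 → β = 0.362
Converged at β = 0.362.

β = 0.362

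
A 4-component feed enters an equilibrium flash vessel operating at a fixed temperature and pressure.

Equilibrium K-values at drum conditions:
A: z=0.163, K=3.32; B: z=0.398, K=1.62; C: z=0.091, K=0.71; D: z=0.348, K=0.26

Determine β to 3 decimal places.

Material balance + equilibrium reduce to Σ zᵢ(Kᵢ−1)/(1+β(Kᵢ−1)) = 0.
Check two-phase: ΣzᵢKᵢ = 1.341 > 1 and Σzᵢ/Kᵢ = 1.761 > 1, so g(0) = 0.341 > 0 and g(1) = -0.761 < 0.
Newton–Raphson from β = 0.5:
  β = 0.500: g = -0.0762, g' = -0.768 → β = 0.401
  β = 0.401: g = -0.0023, g' = -0.729 → β = 0.398
Converged at β = 0.398.

β = 0.398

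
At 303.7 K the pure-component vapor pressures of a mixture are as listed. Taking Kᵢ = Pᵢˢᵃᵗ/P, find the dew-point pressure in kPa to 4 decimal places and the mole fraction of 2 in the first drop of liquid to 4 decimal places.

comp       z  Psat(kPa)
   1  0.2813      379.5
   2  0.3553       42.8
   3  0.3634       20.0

At the dew point ψ → 1, so Σzᵢ/Kᵢ = 1 with Kᵢ = Pᵢˢᵃᵗ/P ⇒ 1/P = Σzᵢ/Pᵢˢᵃᵗ.
1/P = 0.2813/379.5 + 0.3553/42.8 + 0.3634/20.0 = 0.0272126 ⇒ P = 36.7476 kPa
xᵢ = zᵢP/Pᵢˢᵃᵗ ⇒ x_2 = 0.3553·36.7476/42.8 = 0.3051

Pdew = 36.7476 kPa, x_2 = 0.3051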